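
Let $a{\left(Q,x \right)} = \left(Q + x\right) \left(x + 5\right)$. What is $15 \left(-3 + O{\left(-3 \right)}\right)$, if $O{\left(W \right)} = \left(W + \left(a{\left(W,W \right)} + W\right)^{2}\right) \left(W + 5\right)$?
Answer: $6615$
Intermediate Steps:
$a{\left(Q,x \right)} = \left(5 + x\right) \left(Q + x\right)$ ($a{\left(Q,x \right)} = \left(Q + x\right) \left(5 + x\right) = \left(5 + x\right) \left(Q + x\right)$)
$O{\left(W \right)} = \left(5 + W\right) \left(W + \left(2 W^{2} + 11 W\right)^{2}\right)$ ($O{\left(W \right)} = \left(W + \left(\left(W^{2} + 5 W + 5 W + W W\right) + W\right)^{2}\right) \left(W + 5\right) = \left(W + \left(\left(W^{2} + 5 W + 5 W + W^{2}\right) + W\right)^{2}\right) \left(5 + W\right) = \left(W + \left(\left(2 W^{2} + 10 W\right) + W\right)^{2}\right) \left(5 + W\right) = \left(W + \left(2 W^{2} + 11 W\right)^{2}\right) \left(5 + W\right) = \left(5 + W\right) \left(W + \left(2 W^{2} + 11 W\right)^{2}\right)$)
$15 \left(-3 + O{\left(-3 \right)}\right) = 15 \left(-3 - 3 \left(5 + 4 \left(-3\right)^{4} + 64 \left(-3\right)^{3} + 341 \left(-3\right)^{2} + 606 \left(-3\right)\right)\right) = 15 \left(-3 - 3 \left(5 + 4 \cdot 81 + 64 \left(-27\right) + 341 \cdot 9 - 1818\right)\right) = 15 \left(-3 - 3 \left(5 + 324 - 1728 + 3069 - 1818\right)\right) = 15 \left(-3 - -444\right) = 15 \left(-3 + 444\right) = 15 \cdot 441 = 6615$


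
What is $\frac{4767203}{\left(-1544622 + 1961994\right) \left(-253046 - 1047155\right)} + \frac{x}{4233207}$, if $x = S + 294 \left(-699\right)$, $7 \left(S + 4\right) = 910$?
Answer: $- \frac{5308249048440161}{109391610706746324} \approx -0.048525$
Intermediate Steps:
$S = 126$ ($S = -4 + \frac{1}{7} \cdot 910 = -4 + 130 = 126$)
$x = -205380$ ($x = 126 + 294 \left(-699\right) = 126 - 205506 = -205380$)
$\frac{4767203}{\left(-1544622 + 1961994\right) \left(-253046 - 1047155\right)} + \frac{x}{4233207} = \frac{4767203}{\left(-1544622 + 1961994\right) \left(-253046 - 1047155\right)} - \frac{205380}{4233207} = \frac{4767203}{417372 \left(-1300201\right)} - \frac{68460}{1411069} = \frac{4767203}{-542667491772} - \frac{68460}{1411069} = 4767203 \left(- \frac{1}{542667491772}\right) - \frac{68460}{1411069} = - \frac{681029}{77523927396} - \frac{68460}{1411069} = - \frac{5308249048440161}{109391610706746324}$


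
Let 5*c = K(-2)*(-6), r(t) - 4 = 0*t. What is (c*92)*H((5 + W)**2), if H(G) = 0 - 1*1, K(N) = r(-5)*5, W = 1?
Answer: 2208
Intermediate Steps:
r(t) = 4 (r(t) = 4 + 0*t = 4 + 0 = 4)
K(N) = 20 (K(N) = 4*5 = 20)
H(G) = -1 (H(G) = 0 - 1 = -1)
c = -24 (c = (20*(-6))/5 = (1/5)*(-120) = -24)
(c*92)*H((5 + W)**2) = -24*92*(-1) = -2208*(-1) = 2208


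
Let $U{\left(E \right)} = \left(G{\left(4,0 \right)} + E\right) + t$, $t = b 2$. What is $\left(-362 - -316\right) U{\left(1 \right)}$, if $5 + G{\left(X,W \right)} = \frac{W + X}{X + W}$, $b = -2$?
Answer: $322$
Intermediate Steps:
$t = -4$ ($t = \left(-2\right) 2 = -4$)
$G{\left(X,W \right)} = -4$ ($G{\left(X,W \right)} = -5 + \frac{W + X}{X + W} = -5 + \frac{W + X}{W + X} = -5 + 1 = -4$)
$U{\left(E \right)} = -8 + E$ ($U{\left(E \right)} = \left(-4 + E\right) - 4 = -8 + E$)
$\left(-362 - -316\right) U{\left(1 \right)} = \left(-362 - -316\right) \left(-8 + 1\right) = \left(-362 + 316\right) \left(-7\right) = \left(-46\right) \left(-7\right) = 322$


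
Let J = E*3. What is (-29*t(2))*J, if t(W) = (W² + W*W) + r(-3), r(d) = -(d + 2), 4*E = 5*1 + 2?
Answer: -5481/4 ≈ -1370.3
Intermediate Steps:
E = 7/4 (E = (5*1 + 2)/4 = (5 + 2)/4 = (¼)*7 = 7/4 ≈ 1.7500)
J = 21/4 (J = (7/4)*3 = 21/4 ≈ 5.2500)
r(d) = -2 - d (r(d) = -(2 + d) = -2 - d)
t(W) = 1 + 2*W² (t(W) = (W² + W*W) + (-2 - 1*(-3)) = (W² + W²) + (-2 + 3) = 2*W² + 1 = 1 + 2*W²)
(-29*t(2))*J = -29*(1 + 2*2²)*(21/4) = -29*(1 + 2*4)*(21/4) = -29*(1 + 8)*(21/4) = -29*9*(21/4) = -261*21/4 = -5481/4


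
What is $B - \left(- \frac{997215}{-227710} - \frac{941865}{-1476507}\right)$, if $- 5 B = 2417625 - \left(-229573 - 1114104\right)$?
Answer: $- \frac{84307741634980981}{112071802990} \approx -7.5227 \cdot 10^{5}$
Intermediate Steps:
$B = - \frac{3761302}{5}$ ($B = - \frac{2417625 - \left(-229573 - 1114104\right)}{5} = - \frac{2417625 - -1343677}{5} = - \frac{2417625 + 1343677}{5} = \left(- \frac{1}{5}\right) 3761302 = - \frac{3761302}{5} \approx -7.5226 \cdot 10^{5}$)
$B - \left(- \frac{997215}{-227710} - \frac{941865}{-1476507}\right) = - \frac{3761302}{5} - \left(- \frac{997215}{-227710} - \frac{941865}{-1476507}\right) = - \frac{3761302}{5} - \left(\left(-997215\right) \left(- \frac{1}{227710}\right) - - \frac{313955}{492169}\right) = - \frac{3761302}{5} - \left(\frac{199443}{45542} + \frac{313955}{492169}\right) = - \frac{3761302}{5} - \frac{112457800477}{22414360598} = - \frac{84307741634980981}{112071802990}$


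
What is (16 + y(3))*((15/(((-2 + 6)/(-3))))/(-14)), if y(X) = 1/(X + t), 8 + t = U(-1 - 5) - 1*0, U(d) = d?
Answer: 1125/88 ≈ 12.784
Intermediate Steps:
t = -14 (t = -8 + ((-1 - 5) - 1*0) = -8 + (-6 + 0) = -8 - 6 = -14)
y(X) = 1/(-14 + X) (y(X) = 1/(X - 14) = 1/(-14 + X))
(16 + y(3))*((15/(((-2 + 6)/(-3))))/(-14)) = (16 + 1/(-14 + 3))*((15/(((-2 + 6)/(-3))))/(-14)) = (16 + 1/(-11))*((15/((4*(-⅓))))*(-1/14)) = (16 - 1/11)*((15/(-4/3))*(-1/14)) = 175*((15*(-¾))*(-1/14))/11 = 175*(-45/4*(-1/14))/11 = (175/11)*(45/56) = 1125/88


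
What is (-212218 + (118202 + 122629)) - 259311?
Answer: -230698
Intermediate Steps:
(-212218 + (118202 + 122629)) - 259311 = (-212218 + 240831) - 259311 = 28613 - 259311 = -230698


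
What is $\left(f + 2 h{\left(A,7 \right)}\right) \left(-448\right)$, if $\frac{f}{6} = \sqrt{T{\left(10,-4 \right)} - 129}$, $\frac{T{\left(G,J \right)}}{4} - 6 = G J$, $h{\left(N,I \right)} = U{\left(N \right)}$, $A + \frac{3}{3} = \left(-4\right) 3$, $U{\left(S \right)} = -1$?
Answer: $896 - 2688 i \sqrt{265} \approx 896.0 - 43758.0 i$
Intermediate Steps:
$A = -13$ ($A = -1 - 12 = -13$)
$h{\left(N,I \right)} = -1$
$T{\left(G,J \right)} = 24 + 4 G J$
$f = 6 i \sqrt{265}$ ($f = 6 \sqrt{\left(24 + 4 \cdot 10 \left(-4\right)\right) - 129} = 6 \sqrt{\left(24 - 160\right) - 129} = 6 \sqrt{-136 - 129} = 6 \sqrt{-265} = 6 i \sqrt{265} \approx 97.673 i$)
$\left(f + 2 h{\left(A,7 \right)}\right) \left(-448\right) = \left(6 i \sqrt{265} + 2 \left(-1\right)\right) \left(-448\right) = \left(6 i \sqrt{265} - 2\right) \left(-448\right) = \left(-2 + 6 i \sqrt{265}\right) \left(-448\right) = 896 - 2688 i \sqrt{265}$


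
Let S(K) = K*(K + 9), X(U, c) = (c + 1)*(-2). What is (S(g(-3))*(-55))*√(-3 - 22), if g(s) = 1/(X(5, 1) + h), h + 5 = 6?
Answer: 7150*I/9 ≈ 794.44*I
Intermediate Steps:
X(U, c) = -2 - 2*c (X(U, c) = (1 + c)*(-2) = -2 - 2*c)
h = 1 (h = -5 + 6 = 1)
g(s) = -⅓ (g(s) = 1/((-2 - 2*1) + 1) = 1/((-2 - 2) + 1) = 1/(-4 + 1) = 1/(-3) = -⅓)
S(K) = K*(9 + K)
(S(g(-3))*(-55))*√(-3 - 22) = (-(9 - ⅓)/3*(-55))*√(-3 - 22) = (-⅓*26/3*(-55))*√(-25) = (-26/9*(-55))*(5*I) = 1430*(5*I)/9 = 7150*I/9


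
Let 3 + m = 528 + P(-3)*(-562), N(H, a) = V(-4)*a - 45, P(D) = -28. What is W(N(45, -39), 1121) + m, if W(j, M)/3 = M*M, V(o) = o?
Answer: 3786184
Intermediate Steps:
N(H, a) = -45 - 4*a (N(H, a) = -4*a - 45 = -45 - 4*a)
W(j, M) = 3*M² (W(j, M) = 3*(M*M) = 3*M²)
m = 16261 (m = -3 + (528 - 28*(-562)) = -3 + (528 + 15736) = -3 + 16264 = 16261)
W(N(45, -39), 1121) + m = 3*1121² + 16261 = 3*1256641 + 16261 = 3769923 + 16261 = 3786184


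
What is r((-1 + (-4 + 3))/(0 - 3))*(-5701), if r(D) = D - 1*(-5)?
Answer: -96917/3 ≈ -32306.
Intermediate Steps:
r(D) = 5 + D (r(D) = D + 5 = 5 + D)
r((-1 + (-4 + 3))/(0 - 3))*(-5701) = (5 + (-1 + (-4 + 3))/(0 - 3))*(-5701) = (5 + (-1 - 1)/(-3))*(-5701) = (5 - 2*(-⅓))*(-5701) = (5 + ⅔)*(-5701) = (17/3)*(-5701) = -96917/3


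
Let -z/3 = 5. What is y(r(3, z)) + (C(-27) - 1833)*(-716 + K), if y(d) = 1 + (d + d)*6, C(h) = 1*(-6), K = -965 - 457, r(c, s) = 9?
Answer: 3931891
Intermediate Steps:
z = -15 (z = -3*5 = -15)
K = -1422
C(h) = -6
y(d) = 1 + 12*d (y(d) = 1 + (2*d)*6 = 1 + 12*d)
y(r(3, z)) + (C(-27) - 1833)*(-716 + K) = (1 + 12*9) + (-6 - 1833)*(-716 - 1422) = (1 + 108) - 1839*(-2138) = 109 + 3931782 = 3931891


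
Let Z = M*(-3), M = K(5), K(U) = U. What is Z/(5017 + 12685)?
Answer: -15/17702 ≈ -0.00084736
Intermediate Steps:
M = 5
Z = -15 (Z = 5*(-3) = -15)
Z/(5017 + 12685) = -15/(5017 + 12685) = -15/17702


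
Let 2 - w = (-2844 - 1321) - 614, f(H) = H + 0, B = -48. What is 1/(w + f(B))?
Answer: 1/4733 ≈ 0.00021128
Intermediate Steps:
f(H) = H
w = 4781 (w = 2 - ((-2844 - 1321) - 614) = 2 - (-4165 - 614) = 2 - 1*(-4779) = 2 + 4779 = 4781)
1/(w + f(B)) = 1/(4781 - 48) = 1/4733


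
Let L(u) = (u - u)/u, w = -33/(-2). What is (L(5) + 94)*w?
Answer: 1551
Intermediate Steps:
w = 33/2 (w = -33*(-½) = 33/2 ≈ 16.500)
L(u) = 0 (L(u) = 0/u = 0)
(L(5) + 94)*w = (0 + 94)*(33/2) = 94*(33/2) = 1551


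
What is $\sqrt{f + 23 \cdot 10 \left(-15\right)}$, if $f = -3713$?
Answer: $i \sqrt{7163} \approx 84.635 i$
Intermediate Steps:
$\sqrt{f + 23 \cdot 10 \left(-15\right)} = \sqrt{-3713 + 23 \cdot 10 \left(-15\right)} = \sqrt{-3713 + 230 \left(-15\right)} = \sqrt{-3713 - 3450} = \sqrt{-7163} = i \sqrt{7163}$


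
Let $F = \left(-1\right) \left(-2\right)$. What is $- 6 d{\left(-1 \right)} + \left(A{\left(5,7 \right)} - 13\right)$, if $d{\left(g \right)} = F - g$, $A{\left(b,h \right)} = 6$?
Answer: $-25$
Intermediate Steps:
$F = 2$
$d{\left(g \right)} = 2 - g$
$- 6 d{\left(-1 \right)} + \left(A{\left(5,7 \right)} - 13\right) = - 6 \left(2 - -1\right) + \left(6 - 13\right) = - 6 \left(2 + 1\right) - 7 = \left(-6\right) 3 - 7 = -18 - 7 = -25$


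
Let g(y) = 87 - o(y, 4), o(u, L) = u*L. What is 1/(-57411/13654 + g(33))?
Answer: -13654/671841 ≈ -0.020323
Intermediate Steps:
o(u, L) = L*u
g(y) = 87 - 4*y
1/(-57411/13654 + g(33)) = 1/(-57411/13654 + (87 - 4*33)) = 1/(-57411*1/13654 + (87 - 132)) = 1/(-57411/13654 - 45) = 1/(-671841/13654) = -13654/671841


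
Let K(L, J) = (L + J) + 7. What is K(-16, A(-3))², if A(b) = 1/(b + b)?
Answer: 3025/36 ≈ 84.028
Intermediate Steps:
A(b) = 1/(2*b)
K(L, J) = 7 + J + L (K(L, J) = (J + L) + 7 = 7 + J + L)
K(-16, A(-3))² = (7 + (½)/(-3) - 16)² = (7 + (½)*(-⅓) - 16)² = (7 - ⅙ - 16)² = (-55/6)² = 3025/36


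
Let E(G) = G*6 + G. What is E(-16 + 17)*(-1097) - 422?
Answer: -8101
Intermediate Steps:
E(G) = 7*G (E(G) = 6*G + G = 7*G)
E(-16 + 17)*(-1097) - 422 = (7*(-16 + 17))*(-1097) - 422 = (7*1)*(-1097) - 422 = 7*(-1097) - 422 = -7679 - 422 = -8101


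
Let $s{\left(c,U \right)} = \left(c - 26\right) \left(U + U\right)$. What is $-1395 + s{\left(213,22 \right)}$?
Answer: $6833$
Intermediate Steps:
$s{\left(c,U \right)} = 2 U \left(-26 + c\right)$ ($s{\left(c,U \right)} = \left(-26 + c\right) 2 U = 2 U \left(-26 + c\right)$)
$-1395 + s{\left(213,22 \right)} = -1395 + 2 \cdot 22 \left(-26 + 213\right) = -1395 + 2 \cdot 22 \cdot 187 = -1395 + 8228 = 6833$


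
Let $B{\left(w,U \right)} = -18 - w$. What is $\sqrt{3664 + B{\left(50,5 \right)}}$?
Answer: $2 \sqrt{899} \approx 59.967$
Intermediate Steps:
$\sqrt{3664 + B{\left(50,5 \right)}} = \sqrt{3664 - 68} = \sqrt{3596} = 2 \sqrt{899}$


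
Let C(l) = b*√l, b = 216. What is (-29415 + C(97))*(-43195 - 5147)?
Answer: 1421979930 - 10441872*√97 ≈ 1.3191e+9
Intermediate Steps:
C(l) = 216*√l
(-29415 + C(97))*(-43195 - 5147) = (-29415 + 216*√97)*(-43195 - 5147) = (-29415 + 216*√97)*(-48342) = 1421979930 - 10441872*√97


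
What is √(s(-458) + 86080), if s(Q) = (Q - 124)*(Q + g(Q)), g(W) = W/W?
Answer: √352054 ≈ 593.34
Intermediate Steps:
g(W) = 1
s(Q) = (1 + Q)*(-124 + Q) (s(Q) = (Q - 124)*(Q + 1) = (-124 + Q)*(1 + Q) = (1 + Q)*(-124 + Q))
√(s(-458) + 86080) = √((-124 + (-458)² - 123*(-458)) + 86080) = √((-124 + 209764 + 56334) + 86080) = √(265974 + 86080) = √352054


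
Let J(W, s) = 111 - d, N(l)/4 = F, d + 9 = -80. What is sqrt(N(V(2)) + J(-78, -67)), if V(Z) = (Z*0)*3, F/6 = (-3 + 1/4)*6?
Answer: 14*I ≈ 14.0*I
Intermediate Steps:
d = -89 (d = -9 - 80 = -89)
F = -99 (F = 6*((-3 + 1/4)*6) = 6*(-11/4*6) = 6*(-33/2) = -99)
V(Z) = 0 (V(Z) = 0*3 = 0)
N(l) = -396 (N(l) = 4*(-99) = -396)
J(W, s) = 200 (J(W, s) = 111 - 1*(-89) = 111 + 89 = 200)
sqrt(N(V(2)) + J(-78, -67)) = sqrt(-396 + 200) = sqrt(-196) = 14*I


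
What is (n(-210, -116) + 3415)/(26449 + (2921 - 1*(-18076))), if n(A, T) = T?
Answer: 3299/47446 ≈ 0.069532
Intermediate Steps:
(n(-210, -116) + 3415)/(26449 + (2921 - 1*(-18076))) = (-116 + 3415)/(26449 + (2921 - 1*(-18076))) = 3299/(26449 + (2921 + 18076)) = 3299/(26449 + 20997) = 3299/47446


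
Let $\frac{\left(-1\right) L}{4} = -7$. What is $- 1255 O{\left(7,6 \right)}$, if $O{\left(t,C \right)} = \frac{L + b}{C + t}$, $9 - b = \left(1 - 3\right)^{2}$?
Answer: $- \frac{41415}{13} \approx -3185.8$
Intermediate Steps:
$L = 28$ ($L = \left(-4\right) \left(-7\right) = 28$)
$b = 5$ ($b = 9 - \left(1 - 3\right)^{2} = 9 - \left(-2\right)^{2} = 9 - 4 = 5$)
$O{\left(t,C \right)} = \frac{33}{C + t}$ ($O{\left(t,C \right)} = \frac{28 + 5}{C + t} = \frac{33}{C + t}$)
$- 1255 O{\left(7,6 \right)} = - 1255 \frac{33}{6 + 7} = - 1255 \cdot \frac{33}{13} = - 1255 \cdot 33 \cdot \frac{1}{13} = \left(-1255\right) \frac{33}{13} = - \frac{41415}{13}$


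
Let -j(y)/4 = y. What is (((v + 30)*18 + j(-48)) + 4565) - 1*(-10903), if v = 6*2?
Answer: 16416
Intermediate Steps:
j(y) = -4*y
v = 12
(((v + 30)*18 + j(-48)) + 4565) - 1*(-10903) = (((12 + 30)*18 - 4*(-48)) + 4565) - 1*(-10903) = ((42*18 + 192) + 4565) + 10903 = ((756 + 192) + 4565) + 10903 = (948 + 4565) + 10903 = 5513 + 10903 = 16416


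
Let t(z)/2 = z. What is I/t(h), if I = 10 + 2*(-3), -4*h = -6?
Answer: 4/3 ≈ 1.3333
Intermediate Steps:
h = 3/2 (h = -1/4*(-6) = 3/2 ≈ 1.5000)
t(z) = 2*z
I = 4 (I = 10 - 6 = 4)
I/t(h) = 4/((2*(3/2))) = 4/3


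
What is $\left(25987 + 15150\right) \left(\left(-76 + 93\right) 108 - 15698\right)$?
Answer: $-570241094$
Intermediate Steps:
$\left(25987 + 15150\right) \left(\left(-76 + 93\right) 108 - 15698\right) = 41137 \left(17 \cdot 108 - 15698\right) = 41137 \left(1836 - 15698\right) = 41137 \left(-13862\right) = -570241094$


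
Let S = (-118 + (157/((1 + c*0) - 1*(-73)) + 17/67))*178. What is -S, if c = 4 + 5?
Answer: 51020763/2479 ≈ 20581.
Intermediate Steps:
c = 9
S = -51020763/2479 (S = (-118 + (157/((1 + 9*0) - 1*(-73)) + 17/67))*178 = (-118 + (157/((1 + 0) + 73) + 17*(1/67)))*178 = (-118 + (157/(1 + 73) + 17/67))*178 = (-118 + (157/74 + 17/67))*178 = (-118 + 11777/4958)*178 = -573267/4958*178 = -51020763/2479 ≈ -20581.)
-S = -1*(-51020763/2479) = 51020763/2479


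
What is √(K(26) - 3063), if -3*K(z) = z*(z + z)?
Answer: I*√31623/3 ≈ 59.276*I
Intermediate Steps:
K(z) = -2*z²/3 (K(z) = -z*(z + z)/3 = -z*2*z/3 = -2*z²/3)
√(K(26) - 3063) = √(-⅔*26² - 3063) = √(-⅔*676 - 3063) = √(-1352/3 - 3063) = √(-10541/3) = I*√31623/3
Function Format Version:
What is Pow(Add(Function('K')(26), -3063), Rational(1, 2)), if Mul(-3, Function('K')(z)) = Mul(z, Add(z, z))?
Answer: Mul(Rational(1, 3), I, Pow(31623, Rational(1, 2))) ≈ Mul(59.276, I)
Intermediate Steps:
Function('K')(z) = Mul(Rational(-2, 3), Pow(z, 2)) (Function('K')(z) = Mul(Rational(-1, 3), Mul(z, Add(z, z))) = Mul(Rational(-1, 3), Mul(z, Mul(2, z))) = Mul(Rational(-1, 3), Mul(2, Pow(z, 2))) = Mul(Rational(-2, 3), Pow(z, 2)))
Pow(Add(Function('K')(26), -3063), Rational(1, 2)) = Pow(Add(Mul(Rational(-2, 3), Pow(26, 2)), -3063), Rational(1, 2)) = Pow(Add(Mul(Rational(-2, 3), 676), -3063), Rational(1, 2)) = Pow(Add(Rational(-1352, 3), -3063), Rational(1, 2)) = Pow(Rational(-10541, 3), Rational(1, 2)) = Mul(Rational(1, 3), I, Pow(31623, Rational(1, 2)))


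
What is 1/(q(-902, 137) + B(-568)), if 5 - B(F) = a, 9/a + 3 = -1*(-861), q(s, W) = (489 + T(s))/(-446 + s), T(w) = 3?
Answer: 96382/445721 ≈ 0.21624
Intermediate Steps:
q(s, W) = 492/(-446 + s) (q(s, W) = (489 + 3)/(-446 + s) = 492/(-446 + s))
a = 3/286 (a = 9/(-3 - 1*(-861)) = 9/(-3 + 861) = 9/858 = 9*(1/858) = 3/286 ≈ 0.010490)
B(F) = 1427/286 (B(F) = 5 - 1*3/286 = 5 - 3/286 = 1427/286)
1/(q(-902, 137) + B(-568)) = 1/(492/(-446 - 902) + 1427/286) = 1/(492/(-1348) + 1427/286) = 1/(492*(-1/1348) + 1427/286) = 1/(-123/337 + 1427/286) = 1/(445721/96382) = 96382/445721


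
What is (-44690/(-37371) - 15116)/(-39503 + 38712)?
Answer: 564855346/29560461 ≈ 19.108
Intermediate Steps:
(-44690/(-37371) - 15116)/(-39503 + 38712) = (-44690*(-1/37371) - 15116)/(-791) = (44690/37371 - 15116)*(-1/791) = -564855346/37371*(-1/791) = 564855346/29560461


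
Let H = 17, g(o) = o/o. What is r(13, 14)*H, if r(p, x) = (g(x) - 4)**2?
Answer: 153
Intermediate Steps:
g(o) = 1
r(p, x) = 9 (r(p, x) = (1 - 4)**2 = (-3)**2 = 9)
r(13, 14)*H = 9*17 = 153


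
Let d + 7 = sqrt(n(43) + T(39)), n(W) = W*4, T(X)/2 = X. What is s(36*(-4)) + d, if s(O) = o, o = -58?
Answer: -65 + 5*sqrt(10) ≈ -49.189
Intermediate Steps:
T(X) = 2*X
n(W) = 4*W
s(O) = -58
d = -7 + 5*sqrt(10) (d = -7 + sqrt(4*43 + 2*39) = -7 + sqrt(172 + 78) = -7 + sqrt(250) = -7 + 5*sqrt(10) ≈ 8.8114)
s(36*(-4)) + d = -58 + (-7 + 5*sqrt(10)) = -65 + 5*sqrt(10)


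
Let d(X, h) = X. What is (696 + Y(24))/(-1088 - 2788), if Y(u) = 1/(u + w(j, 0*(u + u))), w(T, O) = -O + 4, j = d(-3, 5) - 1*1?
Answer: -19489/108528 ≈ -0.17958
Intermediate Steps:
j = -4 (j = -3 - 1*1 = -3 - 1 = -4)
w(T, O) = 4 - O
Y(u) = 1/(4 + u) (Y(u) = 1/(u + (4 - 0*(u + u))) = 1/(u + (4 - 0*2*u)) = 1/(u + (4 - 1*0)) = 1/(u + (4 + 0)) = 1/(u + 4) = 1/(4 + u))
(696 + Y(24))/(-1088 - 2788) = (696 + 1/(4 + 24))/(-1088 - 2788) = (696 + 1/28)/(-3876) = (696 + 1/28)*(-1/3876) = (19489/28)*(-1/3876) = -19489/108528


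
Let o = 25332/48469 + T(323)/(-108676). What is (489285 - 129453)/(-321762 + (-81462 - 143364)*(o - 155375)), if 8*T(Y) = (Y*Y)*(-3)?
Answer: 25021586927744/2429048998795170507 ≈ 1.0301e-5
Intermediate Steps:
T(Y) = -3*Y²/8 (T(Y) = ((Y*Y)*(-3))/8 = (Y²*(-3))/8 = (-3*Y²)/8 = -3*Y²/8)
o = 37194010359/42139336352 (o = 25332/48469 - 3/8*323²/(-108676) = 25332*(1/48469) - 3/8*104329*(-1/108676) = 25332/48469 - 312987/8*(-1/108676) = 25332/48469 + 312987/869408 = 37194010359/42139336352 ≈ 0.88264)
(489285 - 129453)/(-321762 + (-81462 - 143364)*(o - 155375)) = (489285 - 129453)/(-321762 + (-81462 - 143364)*(37194010359/42139336352 - 155375)) = 359832/(-321762 - 224826*(-6547362191681641/42139336352)) = 359832/(-321762 + 7287214119341666433/208610576) = 359832/(7287146996385511521/208610576) = 359832*(208610576/7287146996385511521) = 25021586927744/2429048998795170507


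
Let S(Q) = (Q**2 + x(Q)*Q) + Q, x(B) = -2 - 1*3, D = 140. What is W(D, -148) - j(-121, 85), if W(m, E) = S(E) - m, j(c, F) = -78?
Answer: 22434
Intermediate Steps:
x(B) = -5 (x(B) = -2 - 3 = -5)
S(Q) = Q**2 - 4*Q (S(Q) = (Q**2 - 5*Q) + Q = Q**2 - 4*Q)
W(m, E) = -m + E*(-4 + E) (W(m, E) = E*(-4 + E) - m = -m + E*(-4 + E))
W(D, -148) - j(-121, 85) = (-1*140 - 148*(-4 - 148)) - 1*(-78) = (-140 - 148*(-152)) + 78 = (-140 + 22496) + 78 = 22356 + 78 = 22434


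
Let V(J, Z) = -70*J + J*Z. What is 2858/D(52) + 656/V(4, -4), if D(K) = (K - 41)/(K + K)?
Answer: 10996682/407 ≈ 27019.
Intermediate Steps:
D(K) = (-41 + K)/(2*K) (D(K) = (-41 + K)/((2*K)) = (-41 + K)*(1/(2*K)) = (-41 + K)/(2*K))
2858/D(52) + 656/V(4, -4) = 2858/(((½)*(-41 + 52)/52)) + 656/((4*(-70 - 4))) = 2858/(((½)*(1/52)*11)) + 656/((4*(-74))) = 2858/(11/104) + 656/(-296) = 2858*(104/11) + 656*(-1/296) = 297232/11 - 82/37 = 10996682/407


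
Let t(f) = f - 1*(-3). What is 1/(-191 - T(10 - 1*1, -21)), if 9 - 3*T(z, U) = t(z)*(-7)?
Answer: -1/222 ≈ -0.0045045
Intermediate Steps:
t(f) = 3 + f (t(f) = f + 3 = 3 + f)
T(z, U) = 10 + 7*z/3 (T(z, U) = 3 - (3 + z)*(-7)/3 = 3 - (-21 - 7*z)/3 = 3 + (7 + 7*z/3) = 10 + 7*z/3)
1/(-191 - T(10 - 1*1, -21)) = 1/(-191 - (10 + 7*(10 - 1*1)/3)) = 1/(-191 - (10 + 7*(10 - 1)/3)) = 1/(-191 - (10 + (7/3)*9)) = 1/(-191 - (10 + 21)) = 1/(-191 - 1*31) = 1/(-191 - 31) = 1/(-222) = -1/222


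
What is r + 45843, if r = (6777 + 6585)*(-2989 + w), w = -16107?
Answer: -255114909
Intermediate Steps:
r = -255160752 (r = (6777 + 6585)*(-2989 - 16107) = 13362*(-19096) = -255160752)
r + 45843 = -255160752 + 45843 = -255114909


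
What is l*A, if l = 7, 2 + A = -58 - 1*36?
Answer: -672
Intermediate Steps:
A = -96 (A = -2 + (-58 - 1*36) = -2 + (-58 - 36) = -2 - 94 = -96)
l*A = 7*(-96) = -672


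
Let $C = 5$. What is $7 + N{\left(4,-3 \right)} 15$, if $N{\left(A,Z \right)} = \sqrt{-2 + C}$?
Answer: $7 + 15 \sqrt{3} \approx 32.981$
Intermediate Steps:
$N{\left(A,Z \right)} = \sqrt{3}$ ($N{\left(A,Z \right)} = \sqrt{-2 + 5} = \sqrt{3}$)
$7 + N{\left(4,-3 \right)} 15 = 7 + \sqrt{3} \cdot 15 = 7 + 15 \sqrt{3}$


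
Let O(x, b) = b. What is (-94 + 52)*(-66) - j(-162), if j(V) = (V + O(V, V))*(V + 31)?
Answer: -39672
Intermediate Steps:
j(V) = 2*V*(31 + V) (j(V) = (V + V)*(V + 31) = (2*V)*(31 + V) = 2*V*(31 + V))
(-94 + 52)*(-66) - j(-162) = (-94 + 52)*(-66) - 2*(-162)*(31 - 162) = -42*(-66) - 2*(-162)*(-131) = 2772 - 1*42444 = 2772 - 42444 = -39672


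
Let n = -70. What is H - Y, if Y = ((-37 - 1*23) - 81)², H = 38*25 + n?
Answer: -19001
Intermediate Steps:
H = 880 (H = 38*25 - 70 = 950 - 70 = 880)
Y = 19881 (Y = ((-37 - 23) - 81)² = (-60 - 81)² = (-141)² = 19881)
H - Y = 880 - 1*19881 = 880 - 19881 = -19001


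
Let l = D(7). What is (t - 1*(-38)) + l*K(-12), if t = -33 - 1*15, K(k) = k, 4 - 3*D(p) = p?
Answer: 2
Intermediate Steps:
D(p) = 4/3 - p/3
t = -48 (t = -33 - 15 = -48)
l = -1 (l = 4/3 - ⅓*7 = 4/3 - 7/3 = -1)
(t - 1*(-38)) + l*K(-12) = (-48 - 1*(-38)) - 1*(-12) = (-48 + 38) + 12 = -10 + 12 = 2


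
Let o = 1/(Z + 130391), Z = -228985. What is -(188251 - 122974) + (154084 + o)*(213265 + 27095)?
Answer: 1825742245860831/49297 ≈ 3.7036e+10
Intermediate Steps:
o = -1/98594 (o = 1/(-228985 + 130391) = 1/(-98594) = -1/98594 ≈ -1.0143e-5)
-(188251 - 122974) + (154084 + o)*(213265 + 27095) = -(188251 - 122974) + (154084 - 1/98594)*(213265 + 27095) = -1*65277 + (15191757895/98594)*240360 = -65277 + 1825745463821100/49297 = 1825742245860831/49297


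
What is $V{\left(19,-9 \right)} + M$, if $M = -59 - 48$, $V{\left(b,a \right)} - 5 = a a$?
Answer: $-21$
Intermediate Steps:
$V{\left(b,a \right)} = 5 + a^{2}$ ($V{\left(b,a \right)} = 5 + a a = 5 + a^{2}$)
$M = -107$
$V{\left(19,-9 \right)} + M = \left(5 + \left(-9\right)^{2}\right) - 107 = \left(5 + 81\right) - 107 = 86 - 107 = -21$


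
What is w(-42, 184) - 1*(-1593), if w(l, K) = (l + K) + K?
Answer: 1919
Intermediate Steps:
w(l, K) = l + 2*K (w(l, K) = (K + l) + K = l + 2*K)
w(-42, 184) - 1*(-1593) = (-42 + 2*184) - 1*(-1593) = (-42 + 368) + 1593 = 326 + 1593 = 1919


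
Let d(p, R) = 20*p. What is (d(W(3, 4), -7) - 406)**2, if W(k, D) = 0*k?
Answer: 164836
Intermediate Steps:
W(k, D) = 0
(d(W(3, 4), -7) - 406)**2 = (20*0 - 406)**2 = (0 - 406)**2 = (-406)**2 = 164836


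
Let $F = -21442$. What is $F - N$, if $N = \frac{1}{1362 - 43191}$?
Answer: $- \frac{896897417}{41829} \approx -21442.0$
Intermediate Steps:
$N = - \frac{1}{41829}$ ($N = \frac{1}{-41829} = - \frac{1}{41829} \approx -2.3907 \cdot 10^{-5}$)
$F - N = -21442 - - \frac{1}{41829} = -21442 + \frac{1}{41829} = - \frac{896897417}{41829}$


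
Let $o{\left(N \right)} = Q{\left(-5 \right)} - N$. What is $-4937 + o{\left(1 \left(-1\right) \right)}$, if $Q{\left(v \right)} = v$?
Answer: $-4941$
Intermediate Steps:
$o{\left(N \right)} = -5 - N$
$-4937 + o{\left(1 \left(-1\right) \right)} = -4937 - \left(5 + 1 \left(-1\right)\right) = -4937 - 4 = -4941$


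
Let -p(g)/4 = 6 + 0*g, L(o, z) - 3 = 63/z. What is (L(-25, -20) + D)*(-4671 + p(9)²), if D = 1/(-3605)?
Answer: 253539/412 ≈ 615.39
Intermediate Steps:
L(o, z) = 3 + 63/z
p(g) = -24 (p(g) = -4*(6 + 0*g) = -4*(6 + 0) = -4*6 = -24)
D = -1/3605 ≈ -0.00027739
(L(-25, -20) + D)*(-4671 + p(9)²) = ((3 + 63/(-20)) - 1/3605)*(-4671 + (-24)²) = ((3 + 63*(-1/20)) - 1/3605)*(-4671 + 576) = ((3 - 63/20) - 1/3605)*(-4095) = (-3/20 - 1/3605)*(-4095) = -2167/14420*(-4095) = 253539/412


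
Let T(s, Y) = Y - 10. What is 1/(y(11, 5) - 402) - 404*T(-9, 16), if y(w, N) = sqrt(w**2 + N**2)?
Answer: -195687297/80729 - sqrt(146)/161458 ≈ -2424.0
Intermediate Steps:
y(w, N) = sqrt(N**2 + w**2)
T(s, Y) = -10 + Y
1/(y(11, 5) - 402) - 404*T(-9, 16) = 1/(sqrt(5**2 + 11**2) - 402) - 404*(-10 + 16) = 1/(sqrt(25 + 121) - 402) - 404*6 = 1/(sqrt(146) - 402) - 2424 = 1/(-402 + sqrt(146)) - 2424 = -2424 + 1/(-402 + sqrt(146))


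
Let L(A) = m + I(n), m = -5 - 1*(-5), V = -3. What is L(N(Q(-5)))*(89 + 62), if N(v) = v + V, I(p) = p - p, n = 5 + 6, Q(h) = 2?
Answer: 0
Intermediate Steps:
n = 11
I(p) = 0
m = 0 (m = -5 + 5 = 0)
N(v) = -3 + v (N(v) = v - 3 = -3 + v)
L(A) = 0 (L(A) = 0 + 0 = 0)
L(N(Q(-5)))*(89 + 62) = 0*(89 + 62) = 0*151 = 0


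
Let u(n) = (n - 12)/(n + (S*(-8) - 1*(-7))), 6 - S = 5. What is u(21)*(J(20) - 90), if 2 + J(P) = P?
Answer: -162/5 ≈ -32.400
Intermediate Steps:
S = 1 (S = 6 - 1*5 = 6 - 5 = 1)
J(P) = -2 + P
u(n) = (-12 + n)/(-1 + n) (u(n) = (n - 12)/(n + (1*(-8) - 1*(-7))) = (-12 + n)/(n + (-8 + 7)) = (-12 + n)/(n - 1) = (-12 + n)/(-1 + n))
u(21)*(J(20) - 90) = ((-12 + 21)/(-1 + 21))*((-2 + 20) - 90) = (9/20)*(18 - 90) = ((1/20)*9)*(-72) = (9/20)*(-72) = -162/5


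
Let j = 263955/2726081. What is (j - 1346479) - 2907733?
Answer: -11597326239217/2726081 ≈ -4.2542e+6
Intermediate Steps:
j = 263955/2726081 (j = 263955*(1/2726081) = 263955/2726081 ≈ 0.096826)
(j - 1346479) - 2907733 = (263955/2726081 - 1346479) - 2907733 = -3670610554844/2726081 - 2907733 = -11597326239217/2726081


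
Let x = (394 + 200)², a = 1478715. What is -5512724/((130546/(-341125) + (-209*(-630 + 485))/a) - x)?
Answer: 556152984762553500/35596013145118553 ≈ 15.624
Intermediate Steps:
x = 352836 (x = 594² = 352836)
-5512724/((130546/(-341125) + (-209*(-630 + 485))/a) - x) = -5512724/((130546/(-341125) - 209*(-630 + 485)/1478715) - 1*352836) = -5512724/((130546*(-1/341125) - 209*(-145)*(1/1478715)) - 352836) = -5512724/((-130546/341125 + 30305*(1/1478715)) - 352836) = -5512724/((-130546/341125 + 6061/295743) - 352836) = -5512724/(-36540507053/100885330875 - 352836) = -5512724/(-35596013145118553/100885330875) = -5512724*(-100885330875/35596013145118553) = 556152984762553500/35596013145118553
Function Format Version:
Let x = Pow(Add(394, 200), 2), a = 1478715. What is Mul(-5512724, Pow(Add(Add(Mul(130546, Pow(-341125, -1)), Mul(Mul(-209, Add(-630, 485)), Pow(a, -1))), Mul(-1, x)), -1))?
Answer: Rational(556152984762553500, 35596013145118553) ≈ 15.624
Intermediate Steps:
x = 352836 (x = Pow(594, 2) = 352836)
Mul(-5512724, Pow(Add(Add(Mul(130546, Pow(-341125, -1)), Mul(Mul(-209, Add(-630, 485)), Pow(a, -1))), Mul(-1, x)), -1)) = Mul(-5512724, Pow(Add(Add(Mul(130546, Pow(-341125, -1)), Mul(Mul(-209, Add(-630, 485)), Pow(1478715, -1))), Mul(-1, 352836)), -1)) = Mul(-5512724, Pow(Add(Add(Mul(130546, Rational(-1, 341125)), Mul(Mul(-209, -145), Rational(1, 1478715))), -352836), -1)) = Mul(-5512724, Pow(Add(Add(Rational(-130546, 341125), Mul(30305, Rational(1, 1478715))), -352836), -1)) = Mul(-5512724, Pow(Add(Add(Rational(-130546, 341125), Rational(6061, 295743)), -352836), -1)) = Mul(-5512724, Pow(Add(Rational(-36540507053, 100885330875), -352836), -1)) = Mul(-5512724, Pow(Rational(-35596013145118553, 100885330875), -1)) = Mul(-5512724, Rational(-100885330875, 35596013145118553)) = Rational(556152984762553500, 35596013145118553)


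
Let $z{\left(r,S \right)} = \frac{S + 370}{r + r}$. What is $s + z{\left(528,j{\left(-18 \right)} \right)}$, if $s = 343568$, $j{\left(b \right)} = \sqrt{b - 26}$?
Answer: $\frac{181404089}{528} + \frac{i \sqrt{11}}{528} \approx 3.4357 \cdot 10^{5} + 0.0062815 i$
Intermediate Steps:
$j{\left(b \right)} = \sqrt{-26 + b}$
$z{\left(r,S \right)} = \frac{370 + S}{2 r}$
$s + z{\left(528,j{\left(-18 \right)} \right)} = 343568 + \frac{370 + \sqrt{-26 - 18}}{2 \cdot 528} = 343568 + \frac{1}{2} \cdot \frac{1}{528} \left(370 + \sqrt{-44}\right) = 343568 + \frac{1}{2} \cdot \frac{1}{528} \left(370 + 2 i \sqrt{11}\right) = 343568 + \left(\frac{185}{528} + \frac{i \sqrt{11}}{528}\right) = \frac{181404089}{528} + \frac{i \sqrt{11}}{528}$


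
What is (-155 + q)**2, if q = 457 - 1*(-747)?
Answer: 1100401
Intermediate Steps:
q = 1204 (q = 457 + 747 = 1204)
(-155 + q)**2 = (-155 + 1204)**2 = 1049**2 = 1100401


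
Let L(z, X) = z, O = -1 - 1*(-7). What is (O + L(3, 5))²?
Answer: 81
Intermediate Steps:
O = 6 (O = -1 + 7 = 6)
(O + L(3, 5))² = (6 + 3)² = 9² = 81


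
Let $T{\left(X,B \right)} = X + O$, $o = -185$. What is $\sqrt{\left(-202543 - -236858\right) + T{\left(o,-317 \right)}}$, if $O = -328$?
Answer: $\sqrt{33802} \approx 183.85$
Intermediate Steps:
$T{\left(X,B \right)} = -328 + X$ ($T{\left(X,B \right)} = X - 328 = -328 + X$)
$\sqrt{\left(-202543 - -236858\right) + T{\left(o,-317 \right)}} = \sqrt{\left(-202543 - -236858\right) - 513} = \sqrt{\left(-202543 + 236858\right) - 513} = \sqrt{34315 - 513} = \sqrt{33802}$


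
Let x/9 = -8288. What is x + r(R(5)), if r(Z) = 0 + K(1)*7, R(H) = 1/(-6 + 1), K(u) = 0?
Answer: -74592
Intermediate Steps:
x = -74592 (x = 9*(-8288) = -74592)
R(H) = -1/5 (R(H) = 1/(-5) = -1/5)
r(Z) = 0 (r(Z) = 0 + 0*7 = 0 + 0 = 0)
x + r(R(5)) = -74592 + 0 = -74592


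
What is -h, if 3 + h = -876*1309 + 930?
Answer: 1145757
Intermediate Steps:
h = -1145757 (h = -3 + (-876*1309 + 930) = -3 + (-1146684 + 930) = -3 - 1145754 = -1145757)
-h = -1*(-1145757) = 1145757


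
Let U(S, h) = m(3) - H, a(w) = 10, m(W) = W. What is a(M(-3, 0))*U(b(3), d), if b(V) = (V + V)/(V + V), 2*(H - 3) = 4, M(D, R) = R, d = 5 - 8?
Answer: -20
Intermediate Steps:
d = -3
H = 5 (H = 3 + (1/2)*4 = 3 + 2 = 5)
b(V) = 1 (b(V) = (2*V)/((2*V)) = (2*V)*(1/(2*V)) = 1)
U(S, h) = -2 (U(S, h) = 3 - 1*5 = 3 - 5 = -2)
a(M(-3, 0))*U(b(3), d) = 10*(-2) = -20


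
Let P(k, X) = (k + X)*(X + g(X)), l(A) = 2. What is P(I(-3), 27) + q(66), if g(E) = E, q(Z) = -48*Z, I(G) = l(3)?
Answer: -1602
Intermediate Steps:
I(G) = 2
P(k, X) = 2*X*(X + k) (P(k, X) = (k + X)*(X + X) = (X + k)*(2*X) = 2*X*(X + k))
P(I(-3), 27) + q(66) = 2*27*(27 + 2) - 48*66 = 2*27*29 - 3168 = 1566 - 3168 = -1602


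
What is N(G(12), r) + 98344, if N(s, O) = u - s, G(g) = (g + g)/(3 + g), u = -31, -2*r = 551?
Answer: 491557/5 ≈ 98311.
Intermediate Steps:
r = -551/2 (r = -1/2*551 = -551/2 ≈ -275.50)
G(g) = 2*g/(3 + g) (G(g) = (2*g)/(3 + g) = 2*g/(3 + g))
N(s, O) = -31 - s
N(G(12), r) + 98344 = (-31 - 2*12/(3 + 12)) + 98344 = (-31 - 2*12/15) + 98344 = (-31 - 1*8/5) + 98344 = (-31 - 8/5) + 98344 = -163/5 + 98344 = 491557/5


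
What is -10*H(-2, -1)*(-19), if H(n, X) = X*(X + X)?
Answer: 380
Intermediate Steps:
H(n, X) = 2*X² (H(n, X) = X*(2*X) = 2*X²)
-10*H(-2, -1)*(-19) = -20*(-1)²*(-19) = -20*(-19) = 380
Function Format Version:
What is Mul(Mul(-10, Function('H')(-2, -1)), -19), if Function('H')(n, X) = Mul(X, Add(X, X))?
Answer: 380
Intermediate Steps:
Function('H')(n, X) = Mul(2, Pow(X, 2)) (Function('H')(n, X) = Mul(X, Mul(2, X)) = Mul(2, Pow(X, 2)))
Mul(Mul(-10, Function('H')(-2, -1)), -19) = Mul(Mul(-10, Mul(2, Pow(-1, 2))), -19) = Mul(Mul(-10, Mul(2, 1)), -19) = Mul(Mul(-10, 2), -19) = Mul(-20, -19) = 380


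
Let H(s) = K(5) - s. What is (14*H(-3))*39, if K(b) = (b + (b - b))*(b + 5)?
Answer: 28938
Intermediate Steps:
K(b) = b*(5 + b) (K(b) = (b + 0)*(5 + b) = b*(5 + b))
H(s) = 50 - s (H(s) = 5*(5 + 5) - s = 5*10 - s = 50 - s)
(14*H(-3))*39 = (14*(50 - 1*(-3)))*39 = (14*(50 + 3))*39 = (14*53)*39 = 742*39 = 28938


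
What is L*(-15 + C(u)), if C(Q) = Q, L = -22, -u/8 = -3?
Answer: -198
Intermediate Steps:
u = 24 (u = -8*(-3) = 24)
L*(-15 + C(u)) = -22*(-15 + 24) = -22*9 = -198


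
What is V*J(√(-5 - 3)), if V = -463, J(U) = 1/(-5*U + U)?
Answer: -463*I*√2/16 ≈ -40.924*I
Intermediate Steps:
J(U) = -1/(4*U) (J(U) = 1/(-4*U) = -1/(4*U))
V*J(√(-5 - 3)) = -(-463)/(4*(√(-5 - 3))) = -(-463)/(4*(√(-8))) = -(-463)/(4*(2*I*√2)) = -(-463)*(-I*√2/4)/4 = -463*I*√2/16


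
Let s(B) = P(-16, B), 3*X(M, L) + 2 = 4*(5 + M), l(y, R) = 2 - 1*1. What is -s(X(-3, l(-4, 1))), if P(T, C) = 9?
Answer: -9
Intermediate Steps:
l(y, R) = 1 (l(y, R) = 2 - 1 = 1)
X(M, L) = 6 + 4*M/3 (X(M, L) = -2/3 + (4*(5 + M))/3 = -2/3 + (20 + 4*M)/3 = -2/3 + (20/3 + 4*M/3) = 6 + 4*M/3)
s(B) = 9
-s(X(-3, l(-4, 1))) = -1*9 = -9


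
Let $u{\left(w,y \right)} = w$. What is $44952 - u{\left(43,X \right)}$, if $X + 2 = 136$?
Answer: $44909$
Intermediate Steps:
$X = 134$ ($X = -2 + 136 = 134$)
$44952 - u{\left(43,X \right)} = 44952 - 43 = 44909$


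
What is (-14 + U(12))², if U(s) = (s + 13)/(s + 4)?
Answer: 39601/256 ≈ 154.69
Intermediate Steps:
U(s) = (13 + s)/(4 + s)
(-14 + U(12))² = (-14 + (13 + 12)/(4 + 12))² = (-14 + 25/16)² = (-199/16)² = 39601/256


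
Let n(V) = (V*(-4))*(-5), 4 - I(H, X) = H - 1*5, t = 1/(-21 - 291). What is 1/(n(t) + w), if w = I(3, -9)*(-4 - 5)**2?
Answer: 78/37903 ≈ 0.0020579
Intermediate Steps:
t = -1/312 (t = 1/(-312) = -1/312 ≈ -0.0032051)
I(H, X) = 9 - H (I(H, X) = 4 - (H - 1*5) = 4 - (H - 5) = 4 - (-5 + H) = 4 + (5 - H) = 9 - H)
n(V) = 20*V (n(V) = -4*V*(-5) = 20*V)
w = 486 (w = (9 - 1*3)*(-4 - 5)**2 = (9 - 3)*(-9)**2 = 6*81 = 486)
1/(n(t) + w) = 1/(20*(-1/312) + 486) = 1/(-5/78 + 486) = 1/(37903/78) = 78/37903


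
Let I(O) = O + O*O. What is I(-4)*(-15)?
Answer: -180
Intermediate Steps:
I(O) = O + O**2
I(-4)*(-15) = -4*(1 - 4)*(-15) = -4*(-3)*(-15) = 12*(-15) = -180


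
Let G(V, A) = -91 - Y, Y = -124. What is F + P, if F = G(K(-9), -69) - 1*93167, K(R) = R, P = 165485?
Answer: 72351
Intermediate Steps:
G(V, A) = 33 (G(V, A) = -91 - 1*(-124) = -91 + 124 = 33)
F = -93134 (F = 33 - 1*93167 = 33 - 93167 = -93134)
F + P = -93134 + 165485 = 72351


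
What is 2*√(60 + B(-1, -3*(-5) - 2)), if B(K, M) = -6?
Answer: 6*√6 ≈ 14.697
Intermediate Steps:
2*√(60 + B(-1, -3*(-5) - 2)) = 2*√(60 - 6) = 2*√54 = 2*(3*√6) = 6*√6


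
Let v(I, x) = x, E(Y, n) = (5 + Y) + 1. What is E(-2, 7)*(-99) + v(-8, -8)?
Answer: -404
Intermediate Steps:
E(Y, n) = 6 + Y
E(-2, 7)*(-99) + v(-8, -8) = (6 - 2)*(-99) - 8 = 4*(-99) - 8 = -396 - 8 = -404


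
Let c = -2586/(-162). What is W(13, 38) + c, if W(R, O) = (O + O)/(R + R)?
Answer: 6629/351 ≈ 18.886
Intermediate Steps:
W(R, O) = O/R (W(R, O) = (2*O)/((2*R)) = (2*O)*(1/(2*R)) = O/R)
c = 431/27 (c = -2586*(-1/162) = 431/27 ≈ 15.963)
W(13, 38) + c = 38/13 + 431/27 = 6629/351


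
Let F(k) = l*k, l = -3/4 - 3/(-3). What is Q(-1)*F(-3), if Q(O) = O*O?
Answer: -3/4 ≈ -0.75000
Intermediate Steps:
l = 1/4 (l = -3*1/4 - 3*(-1/3) = -3/4 + 1 = 1/4 ≈ 0.25000)
Q(O) = O**2
F(k) = k/4
Q(-1)*F(-3) = (-1)**2*((1/4)*(-3)) = 1*(-3/4) = -3/4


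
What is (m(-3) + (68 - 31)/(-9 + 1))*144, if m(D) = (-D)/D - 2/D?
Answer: -714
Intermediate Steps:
m(D) = -1 - 2/D
(m(-3) + (68 - 31)/(-9 + 1))*144 = ((-2 - 1*(-3))/(-3) + (68 - 31)/(-9 + 1))*144 = (-(-2 + 3)/3 + 37/(-8))*144 = (-⅓*1 + 37*(-⅛))*144 = (-⅓ - 37/8)*144 = -119/24*144 = -714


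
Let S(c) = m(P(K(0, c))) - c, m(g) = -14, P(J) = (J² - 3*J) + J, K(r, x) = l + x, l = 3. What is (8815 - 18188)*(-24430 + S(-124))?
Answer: 227951360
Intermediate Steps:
K(r, x) = 3 + x
P(J) = J² - 2*J
S(c) = -14 - c
(8815 - 18188)*(-24430 + S(-124)) = (8815 - 18188)*(-24430 + (-14 - 1*(-124))) = -9373*(-24430 + (-14 + 124)) = -9373*(-24430 + 110) = -9373*(-24320) = 227951360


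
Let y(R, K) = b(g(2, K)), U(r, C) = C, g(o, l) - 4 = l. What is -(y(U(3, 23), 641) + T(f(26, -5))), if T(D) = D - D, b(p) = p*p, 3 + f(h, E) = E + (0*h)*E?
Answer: -416025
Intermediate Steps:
f(h, E) = -3 + E (f(h, E) = -3 + (E + (0*h)*E) = -3 + (E + 0*E) = -3 + (E + 0) = -3 + E)
g(o, l) = 4 + l
b(p) = p²
y(R, K) = (4 + K)²
T(D) = 0
-(y(U(3, 23), 641) + T(f(26, -5))) = -((4 + 641)² + 0) = -(645² + 0) = -(416025 + 0) = -1*416025 = -416025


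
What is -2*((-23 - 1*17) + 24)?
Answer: 32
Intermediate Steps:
-2*((-23 - 1*17) + 24) = -2*((-23 - 17) + 24) = -2*(-40 + 24) = -2*(-16) = 32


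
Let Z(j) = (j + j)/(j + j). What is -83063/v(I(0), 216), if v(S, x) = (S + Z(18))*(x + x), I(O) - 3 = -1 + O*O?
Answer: -83063/1296 ≈ -64.092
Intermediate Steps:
Z(j) = 1 (Z(j) = (2*j)/((2*j)) = (2*j)*(1/(2*j)) = 1)
I(O) = 2 + O² (I(O) = 3 + (-1 + O*O) = 3 + (-1 + O²) = 2 + O²)
v(S, x) = 2*x*(1 + S) (v(S, x) = (S + 1)*(x + x) = (1 + S)*(2*x) = 2*x*(1 + S))
-83063/v(I(0), 216) = -83063*1/(432*(1 + (2 + 0²))) = -83063*1/(432*(1 + (2 + 0))) = -83063*1/(432*(1 + 2)) = -83063/(2*216*3) = -83063/1296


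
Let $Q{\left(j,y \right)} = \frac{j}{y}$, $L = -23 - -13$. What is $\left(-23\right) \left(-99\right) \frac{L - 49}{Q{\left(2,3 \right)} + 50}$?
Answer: $- \frac{403029}{152} \approx -2651.5$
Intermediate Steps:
$L = -10$ ($L = -23 + 13 = -10$)
$\left(-23\right) \left(-99\right) \frac{L - 49}{Q{\left(2,3 \right)} + 50} = \left(-23\right) \left(-99\right) \frac{-10 - 49}{\frac{2}{3} + 50} = 2277 \left(- \frac{59}{2 \cdot \frac{1}{3} + 50}\right) = 2277 \left(- \frac{59}{\frac{2}{3} + 50}\right) = 2277 \left(- \frac{59}{\frac{152}{3}}\right) = 2277 \left(\left(-59\right) \frac{3}{152}\right) = 2277 \left(- \frac{177}{152}\right) = - \frac{403029}{152}$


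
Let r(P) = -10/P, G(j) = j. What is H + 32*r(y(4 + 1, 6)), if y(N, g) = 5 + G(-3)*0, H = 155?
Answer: 91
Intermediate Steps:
y(N, g) = 5 (y(N, g) = 5 - 3*0 = 5 + 0 = 5)
H + 32*r(y(4 + 1, 6)) = 155 + 32*(-10/5) = 155 + 32*(-10*1/5) = 155 + 32*(-2) = 155 - 64 = 91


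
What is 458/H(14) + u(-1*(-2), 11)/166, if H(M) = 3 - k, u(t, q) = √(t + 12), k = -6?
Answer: 458/9 + √14/166 ≈ 50.911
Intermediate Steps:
u(t, q) = √(12 + t)
H(M) = 9 (H(M) = 3 - 1*(-6) = 3 + 6 = 9)
458/H(14) + u(-1*(-2), 11)/166 = 458/9 + √(12 - 1*(-2))/166 = 458*(⅑) + √(12 + 2)*(1/166) = 458/9 + √14*(1/166) = 458/9 + √14/166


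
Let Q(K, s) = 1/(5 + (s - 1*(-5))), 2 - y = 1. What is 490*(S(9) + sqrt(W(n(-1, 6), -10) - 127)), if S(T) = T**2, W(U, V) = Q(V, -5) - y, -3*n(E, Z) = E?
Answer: 39690 + 294*I*sqrt(355) ≈ 39690.0 + 5539.4*I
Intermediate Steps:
y = 1 (y = 2 - 1*1 = 2 - 1 = 1)
n(E, Z) = -E/3
Q(K, s) = 1/(10 + s) (Q(K, s) = 1/(5 + (s + 5)) = 1/(5 + (5 + s)) = 1/(10 + s))
W(U, V) = -4/5 (W(U, V) = 1/(10 - 5) - 1*1 = 1/5 - 1 = -4/5)
490*(S(9) + sqrt(W(n(-1, 6), -10) - 127)) = 490*(9**2 + sqrt(-4/5 - 127)) = 490*(81 + sqrt(-639/5)) = 490*(81 + 3*I*sqrt(355)/5) = 39690 + 294*I*sqrt(355)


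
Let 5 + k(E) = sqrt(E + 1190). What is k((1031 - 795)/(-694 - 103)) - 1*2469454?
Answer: -2469459 + sqrt(755710618)/797 ≈ -2.4694e+6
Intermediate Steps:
k(E) = -5 + sqrt(1190 + E) (k(E) = -5 + sqrt(E + 1190) = -5 + sqrt(1190 + E))
k((1031 - 795)/(-694 - 103)) - 1*2469454 = (-5 + sqrt(1190 + (1031 - 795)/(-694 - 103))) - 1*2469454 = (-5 + sqrt(1190 + 236/(-797))) - 2469454 = (-5 + sqrt(1190 + 236*(-1/797))) - 2469454 = (-5 + sqrt(1190 - 236/797)) - 2469454 = (-5 + sqrt(948194/797)) - 2469454 = (-5 + sqrt(755710618)/797) - 2469454 = -2469459 + sqrt(755710618)/797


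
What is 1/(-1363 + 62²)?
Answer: 1/2481 ≈ 0.00040306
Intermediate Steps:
1/(-1363 + 62²) = 1/(-1363 + 3844) = 1/2481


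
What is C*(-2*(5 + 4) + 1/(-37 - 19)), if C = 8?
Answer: -1009/7 ≈ -144.14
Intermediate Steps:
C*(-2*(5 + 4) + 1/(-37 - 19)) = 8*(-2*(5 + 4) + 1/(-37 - 19)) = 8*(-2*9 + 1/(-56)) = 8*(-18 - 1/56) = 8*(-1009/56) = -1009/7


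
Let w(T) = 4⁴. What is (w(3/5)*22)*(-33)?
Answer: -185856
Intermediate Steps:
w(T) = 256
(w(3/5)*22)*(-33) = (256*22)*(-33) = 5632*(-33) = -185856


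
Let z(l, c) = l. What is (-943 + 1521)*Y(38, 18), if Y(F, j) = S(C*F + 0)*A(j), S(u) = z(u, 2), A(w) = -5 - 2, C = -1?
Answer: 153748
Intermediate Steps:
A(w) = -7
S(u) = u
Y(F, j) = 7*F (Y(F, j) = (-F + 0)*(-7) = -F*(-7) = 7*F)
(-943 + 1521)*Y(38, 18) = (-943 + 1521)*(7*38) = 578*266 = 153748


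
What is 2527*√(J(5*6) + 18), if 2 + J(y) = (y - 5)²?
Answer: 2527*√641 ≈ 63979.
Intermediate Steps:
J(y) = -2 + (-5 + y)² (J(y) = -2 + (y - 5)² = -2 + (-5 + y)²)
2527*√(J(5*6) + 18) = 2527*√((-2 + (-5 + 5*6)²) + 18) = 2527*√((-2 + (-5 + 30)²) + 18) = 2527*√((-2 + 25²) + 18) = 2527*√((-2 + 625) + 18) = 2527*√(623 + 18) = 2527*√641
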